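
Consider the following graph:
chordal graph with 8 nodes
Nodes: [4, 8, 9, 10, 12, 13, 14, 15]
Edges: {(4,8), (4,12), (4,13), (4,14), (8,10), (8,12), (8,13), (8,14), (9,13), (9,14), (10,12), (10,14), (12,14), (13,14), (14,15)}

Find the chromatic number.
Clique number ω(G) = 4 (lower bound: χ ≥ ω).
The clique on [8, 10, 12, 14] has size 4, forcing χ ≥ 4, and the coloring below uses 4 colors, so χ(G) = 4.
A valid 4-coloring: color 1: [14]; color 2: [8, 9, 15]; color 3: [4, 10]; color 4: [12, 13].

χ(G) = 4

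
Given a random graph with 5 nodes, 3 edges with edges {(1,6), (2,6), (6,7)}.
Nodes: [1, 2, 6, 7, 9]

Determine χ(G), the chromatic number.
Clique number ω(G) = 2 (lower bound: χ ≥ ω).
The graph is bipartite (no odd cycle), so 2 colors suffice: χ(G) = 2.
A valid 2-coloring: color 1: [6, 9]; color 2: [1, 2, 7].

χ(G) = 2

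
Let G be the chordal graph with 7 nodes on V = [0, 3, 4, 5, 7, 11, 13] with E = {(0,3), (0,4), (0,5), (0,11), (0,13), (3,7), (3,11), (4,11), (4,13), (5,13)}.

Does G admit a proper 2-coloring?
No, G is not 2-colorable

The clique on vertices [0, 3, 11] has size 3 > 2, so it alone needs 3 colors.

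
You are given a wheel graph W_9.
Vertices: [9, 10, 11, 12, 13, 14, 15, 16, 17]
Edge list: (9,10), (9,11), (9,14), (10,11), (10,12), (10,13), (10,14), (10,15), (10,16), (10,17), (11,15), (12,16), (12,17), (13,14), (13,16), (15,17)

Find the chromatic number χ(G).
Clique number ω(G) = 3 (lower bound: χ ≥ ω).
The clique on [9, 10, 11] has size 3, forcing χ ≥ 3, and the coloring below uses 3 colors, so χ(G) = 3.
A valid 3-coloring: color 1: [10]; color 2: [11, 14, 16, 17]; color 3: [9, 12, 13, 15].

χ(G) = 3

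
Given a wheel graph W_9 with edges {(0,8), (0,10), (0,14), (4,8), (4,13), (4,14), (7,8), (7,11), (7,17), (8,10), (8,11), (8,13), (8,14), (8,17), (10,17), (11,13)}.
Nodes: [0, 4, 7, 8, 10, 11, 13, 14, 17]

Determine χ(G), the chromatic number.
Clique number ω(G) = 3 (lower bound: χ ≥ ω).
The clique on [0, 8, 10] has size 3, forcing χ ≥ 3, and the coloring below uses 3 colors, so χ(G) = 3.
A valid 3-coloring: color 1: [8]; color 2: [0, 4, 11, 17]; color 3: [7, 10, 13, 14].

χ(G) = 3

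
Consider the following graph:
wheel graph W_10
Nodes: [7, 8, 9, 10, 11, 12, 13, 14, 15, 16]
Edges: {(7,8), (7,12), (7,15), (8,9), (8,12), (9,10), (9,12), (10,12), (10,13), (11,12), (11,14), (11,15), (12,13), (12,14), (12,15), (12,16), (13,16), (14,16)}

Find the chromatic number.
χ(G) = 4

Clique number ω(G) = 3 (lower bound: χ ≥ ω).
Odd cycle [8, 7, 15, 11, 14, 16, 13, 10, 9] needs 3 colors (χ ≥ 3).
Vertex 12 is adjacent to every vertex of [7, 8, 9, 10, 11, 13, 14, 15, 16], which already need 3 colors among themselves, so 12 needs a new color (χ ≥ 4).
The coloring below uses 4 colors, so χ(G) = 4.
A valid 4-coloring: color 1: [12]; color 2: [8, 10, 14, 15]; color 3: [7, 9, 11, 16]; color 4: [13].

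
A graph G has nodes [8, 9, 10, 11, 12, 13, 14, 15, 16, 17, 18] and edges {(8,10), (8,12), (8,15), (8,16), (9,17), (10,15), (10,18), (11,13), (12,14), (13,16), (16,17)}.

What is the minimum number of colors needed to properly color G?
Clique number ω(G) = 3 (lower bound: χ ≥ ω).
The clique on [8, 10, 15] has size 3, forcing χ ≥ 3, and the coloring below uses 3 colors, so χ(G) = 3.
A valid 3-coloring: color 1: [8, 13, 14, 17, 18]; color 2: [9, 10, 11, 12, 16]; color 3: [15].

χ(G) = 3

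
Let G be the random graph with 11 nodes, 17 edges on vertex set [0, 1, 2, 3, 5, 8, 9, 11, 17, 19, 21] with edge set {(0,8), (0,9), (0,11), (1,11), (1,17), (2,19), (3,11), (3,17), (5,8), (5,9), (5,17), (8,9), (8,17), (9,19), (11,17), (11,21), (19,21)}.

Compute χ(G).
Clique number ω(G) = 3 (lower bound: χ ≥ ω).
The clique on [5, 8, 17] has size 3, forcing χ ≥ 3, and the coloring below uses 3 colors, so χ(G) = 3.
A valid 3-coloring: color 1: [2, 9, 17, 21]; color 2: [8, 11, 19]; color 3: [0, 1, 3, 5].

χ(G) = 3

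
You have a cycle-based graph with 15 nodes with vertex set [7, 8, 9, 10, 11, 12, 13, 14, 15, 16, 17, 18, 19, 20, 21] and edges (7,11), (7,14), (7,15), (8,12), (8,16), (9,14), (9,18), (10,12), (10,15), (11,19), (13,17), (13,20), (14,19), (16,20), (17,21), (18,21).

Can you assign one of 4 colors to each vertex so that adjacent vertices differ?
Yes, G is 4-colorable

A valid 4-coloring: color 1: [11, 12, 13, 14, 15, 16, 21]; color 2: [7, 8, 10, 17, 18, 19, 20]; color 3: [9].
(χ(G) = 3 ≤ 4.)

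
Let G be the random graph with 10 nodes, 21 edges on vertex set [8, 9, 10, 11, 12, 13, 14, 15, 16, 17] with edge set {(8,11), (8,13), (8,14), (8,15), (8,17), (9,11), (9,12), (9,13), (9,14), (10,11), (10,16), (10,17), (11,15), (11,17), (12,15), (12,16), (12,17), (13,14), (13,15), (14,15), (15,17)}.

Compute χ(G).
Clique number ω(G) = 4 (lower bound: χ ≥ ω).
The clique on [8, 11, 15, 17] has size 4, forcing χ ≥ 4, and the coloring below uses 4 colors, so χ(G) = 4.
A valid 4-coloring: color 1: [9, 10, 15]; color 2: [14, 16, 17]; color 3: [8, 12]; color 4: [11, 13].

χ(G) = 4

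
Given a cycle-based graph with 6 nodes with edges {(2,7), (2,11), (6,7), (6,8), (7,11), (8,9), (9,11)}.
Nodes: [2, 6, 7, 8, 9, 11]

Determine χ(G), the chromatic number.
χ(G) = 3

Clique number ω(G) = 3 (lower bound: χ ≥ ω).
The clique on [2, 7, 11] has size 3, forcing χ ≥ 3, and the coloring below uses 3 colors, so χ(G) = 3.
A valid 3-coloring: color 1: [6, 11]; color 2: [7, 8]; color 3: [2, 9].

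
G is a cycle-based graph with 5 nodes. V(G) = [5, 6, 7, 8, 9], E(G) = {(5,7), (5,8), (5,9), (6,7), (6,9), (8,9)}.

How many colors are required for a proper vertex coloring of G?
Clique number ω(G) = 3 (lower bound: χ ≥ ω).
The clique on [5, 8, 9] has size 3, forcing χ ≥ 3, and the coloring below uses 3 colors, so χ(G) = 3.
A valid 3-coloring: color 1: [5, 6]; color 2: [7, 9]; color 3: [8].

χ(G) = 3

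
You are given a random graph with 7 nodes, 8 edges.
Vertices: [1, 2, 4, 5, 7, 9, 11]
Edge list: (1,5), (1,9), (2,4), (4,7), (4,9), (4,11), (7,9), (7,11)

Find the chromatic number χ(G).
Clique number ω(G) = 3 (lower bound: χ ≥ ω).
The clique on [4, 7, 9] has size 3, forcing χ ≥ 3, and the coloring below uses 3 colors, so χ(G) = 3.
A valid 3-coloring: color 1: [1, 4]; color 2: [2, 5, 9, 11]; color 3: [7].

χ(G) = 3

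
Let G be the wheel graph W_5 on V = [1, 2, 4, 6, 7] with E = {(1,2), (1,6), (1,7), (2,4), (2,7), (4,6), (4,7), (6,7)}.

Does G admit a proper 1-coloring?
No, G is not 1-colorable

The clique on vertices [1, 2, 7] has size 3 > 1, so it alone needs 3 colors.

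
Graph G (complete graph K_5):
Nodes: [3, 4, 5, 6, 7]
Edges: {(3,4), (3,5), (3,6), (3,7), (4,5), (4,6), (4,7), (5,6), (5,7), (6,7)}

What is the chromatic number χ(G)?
χ(G) = 5

Clique number ω(G) = 5 (lower bound: χ ≥ ω).
The clique on [3, 4, 5, 6, 7] has size 5, forcing χ ≥ 5, and the coloring below uses 5 colors, so χ(G) = 5.
A valid 5-coloring: color 1: [3]; color 2: [4]; color 3: [6]; color 4: [5]; color 5: [7].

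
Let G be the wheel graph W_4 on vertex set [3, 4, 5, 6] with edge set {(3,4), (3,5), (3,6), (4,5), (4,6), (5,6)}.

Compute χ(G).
χ(G) = 4

Clique number ω(G) = 4 (lower bound: χ ≥ ω).
The clique on [3, 4, 5, 6] has size 4, forcing χ ≥ 4, and the coloring below uses 4 colors, so χ(G) = 4.
A valid 4-coloring: color 1: [4]; color 2: [3]; color 3: [5]; color 4: [6].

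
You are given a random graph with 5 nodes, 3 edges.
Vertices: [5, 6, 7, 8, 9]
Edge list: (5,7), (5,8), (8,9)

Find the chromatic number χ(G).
χ(G) = 2

Clique number ω(G) = 2 (lower bound: χ ≥ ω).
The graph is bipartite (no odd cycle), so 2 colors suffice: χ(G) = 2.
A valid 2-coloring: color 1: [5, 6, 9]; color 2: [7, 8].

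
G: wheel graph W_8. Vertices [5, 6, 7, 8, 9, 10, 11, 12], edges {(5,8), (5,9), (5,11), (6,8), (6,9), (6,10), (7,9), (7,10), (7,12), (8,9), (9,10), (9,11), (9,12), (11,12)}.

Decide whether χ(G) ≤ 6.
Yes, G is 6-colorable

A valid 6-coloring: color 1: [9]; color 2: [5, 6, 12]; color 3: [7, 8, 11]; color 4: [10].
(χ(G) = 4 ≤ 6.)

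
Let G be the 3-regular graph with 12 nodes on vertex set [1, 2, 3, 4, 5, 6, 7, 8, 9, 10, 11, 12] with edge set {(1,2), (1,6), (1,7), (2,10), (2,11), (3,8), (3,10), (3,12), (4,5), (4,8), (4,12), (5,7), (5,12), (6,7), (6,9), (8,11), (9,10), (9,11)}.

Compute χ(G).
Clique number ω(G) = 3 (lower bound: χ ≥ ω).
The clique on [1, 6, 7] has size 3, forcing χ ≥ 3, and the coloring below uses 3 colors, so χ(G) = 3.
A valid 3-coloring: color 1: [2, 7, 8, 9, 12]; color 2: [1, 3, 5, 11]; color 3: [4, 6, 10].

χ(G) = 3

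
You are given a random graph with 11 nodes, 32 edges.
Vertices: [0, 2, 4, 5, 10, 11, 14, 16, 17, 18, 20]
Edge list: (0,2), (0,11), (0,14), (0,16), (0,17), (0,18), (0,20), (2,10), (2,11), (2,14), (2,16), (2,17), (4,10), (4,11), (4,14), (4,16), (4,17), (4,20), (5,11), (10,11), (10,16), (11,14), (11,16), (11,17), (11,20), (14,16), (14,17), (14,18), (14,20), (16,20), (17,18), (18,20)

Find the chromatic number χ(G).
χ(G) = 5

Clique number ω(G) = 5 (lower bound: χ ≥ ω).
The clique on [0, 2, 11, 14, 16] has size 5, forcing χ ≥ 5, and the coloring below uses 5 colors, so χ(G) = 5.
A valid 5-coloring: color 1: [11, 18]; color 2: [5, 10, 14]; color 3: [16, 17]; color 4: [0, 4]; color 5: [2, 20].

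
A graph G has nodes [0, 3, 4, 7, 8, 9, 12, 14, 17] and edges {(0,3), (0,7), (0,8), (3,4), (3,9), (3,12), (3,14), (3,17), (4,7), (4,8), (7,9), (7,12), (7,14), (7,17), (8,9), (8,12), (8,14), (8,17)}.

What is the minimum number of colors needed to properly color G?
Clique number ω(G) = 2 (lower bound: χ ≥ ω).
The graph is bipartite (no odd cycle), so 2 colors suffice: χ(G) = 2.
A valid 2-coloring: color 1: [3, 7, 8]; color 2: [0, 4, 9, 12, 14, 17].

χ(G) = 2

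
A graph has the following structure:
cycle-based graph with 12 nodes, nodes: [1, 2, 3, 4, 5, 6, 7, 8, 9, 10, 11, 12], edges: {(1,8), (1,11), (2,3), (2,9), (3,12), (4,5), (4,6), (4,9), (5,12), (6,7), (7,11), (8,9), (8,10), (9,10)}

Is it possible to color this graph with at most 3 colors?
A valid 3-coloring: color 1: [1, 3, 5, 6, 9]; color 2: [2, 4, 8, 11, 12]; color 3: [7, 10].
(χ(G) = 3 ≤ 3.)

Yes, G is 3-colorable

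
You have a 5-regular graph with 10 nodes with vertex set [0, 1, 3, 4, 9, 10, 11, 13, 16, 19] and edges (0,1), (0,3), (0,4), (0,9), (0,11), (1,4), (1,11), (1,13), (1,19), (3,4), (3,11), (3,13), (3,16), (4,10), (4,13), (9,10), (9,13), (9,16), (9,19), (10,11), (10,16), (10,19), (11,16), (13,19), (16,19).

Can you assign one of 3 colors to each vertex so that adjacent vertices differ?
The clique on vertices [9, 10, 16, 19] has size 4 > 3, so it alone needs 4 colors.

No, G is not 3-colorable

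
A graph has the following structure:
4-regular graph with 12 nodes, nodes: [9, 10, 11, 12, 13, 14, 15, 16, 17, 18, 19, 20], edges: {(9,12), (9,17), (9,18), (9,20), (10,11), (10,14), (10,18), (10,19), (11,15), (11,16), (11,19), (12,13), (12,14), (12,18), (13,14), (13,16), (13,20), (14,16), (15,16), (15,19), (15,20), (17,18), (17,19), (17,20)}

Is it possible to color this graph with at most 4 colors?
A valid 4-coloring: color 1: [10, 12, 16, 20]; color 2: [14, 15, 17]; color 3: [9, 13, 19]; color 4: [11, 18].
(χ(G) = 4 ≤ 4.)

Yes, G is 4-colorable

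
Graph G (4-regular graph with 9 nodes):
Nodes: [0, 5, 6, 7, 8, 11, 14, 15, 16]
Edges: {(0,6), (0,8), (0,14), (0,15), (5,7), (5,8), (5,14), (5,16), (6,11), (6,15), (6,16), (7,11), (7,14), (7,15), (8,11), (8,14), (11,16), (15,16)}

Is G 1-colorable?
The clique on vertices [0, 8, 14] has size 3 > 1, so it alone needs 3 colors.

No, G is not 1-colorable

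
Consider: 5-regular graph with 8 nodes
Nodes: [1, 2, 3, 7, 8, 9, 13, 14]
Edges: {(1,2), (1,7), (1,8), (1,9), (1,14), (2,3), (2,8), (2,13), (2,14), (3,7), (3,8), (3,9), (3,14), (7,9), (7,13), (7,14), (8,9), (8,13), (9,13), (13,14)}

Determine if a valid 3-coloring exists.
No, G is not 3-colorable

Odd cycle [8, 2, 14, 7, 9] needs 3 colors (χ ≥ 3).
Vertex 1 is adjacent to every vertex of [2, 7, 8, 9, 14], which already need 3 colors among themselves, so 1 needs a new color (χ ≥ 4).
Hence χ(G) ≥ 4 > 3, so no proper 3-coloring exists.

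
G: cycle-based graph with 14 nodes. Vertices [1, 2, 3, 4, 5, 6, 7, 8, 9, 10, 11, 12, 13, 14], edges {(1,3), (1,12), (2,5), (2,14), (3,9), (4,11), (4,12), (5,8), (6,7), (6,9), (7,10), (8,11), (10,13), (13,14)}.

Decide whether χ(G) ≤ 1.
Edge (1,3) forces its endpoints to differ, so 1 color is not enough.

No, G is not 1-colorable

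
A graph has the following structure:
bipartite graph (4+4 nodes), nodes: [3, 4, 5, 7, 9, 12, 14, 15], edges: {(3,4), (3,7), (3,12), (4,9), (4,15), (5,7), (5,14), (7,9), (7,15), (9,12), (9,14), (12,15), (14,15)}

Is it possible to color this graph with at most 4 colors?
A valid 4-coloring: color 1: [4, 7, 12, 14]; color 2: [3, 5, 9, 15].
(χ(G) = 2 ≤ 4.)

Yes, G is 4-colorable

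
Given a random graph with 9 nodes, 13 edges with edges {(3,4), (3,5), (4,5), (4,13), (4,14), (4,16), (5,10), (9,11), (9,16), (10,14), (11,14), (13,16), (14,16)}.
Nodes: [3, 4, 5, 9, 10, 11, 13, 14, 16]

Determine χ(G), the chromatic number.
Clique number ω(G) = 3 (lower bound: χ ≥ ω).
The clique on [4, 13, 16] has size 3, forcing χ ≥ 3, and the coloring below uses 3 colors, so χ(G) = 3.
A valid 3-coloring: color 1: [4, 10, 11]; color 2: [5, 9, 13, 14]; color 3: [3, 16].

χ(G) = 3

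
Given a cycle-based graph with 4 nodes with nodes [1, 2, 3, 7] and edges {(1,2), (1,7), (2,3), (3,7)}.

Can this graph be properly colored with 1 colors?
No, G is not 1-colorable

Edge (1,2) forces its endpoints to differ, so 1 color is not enough.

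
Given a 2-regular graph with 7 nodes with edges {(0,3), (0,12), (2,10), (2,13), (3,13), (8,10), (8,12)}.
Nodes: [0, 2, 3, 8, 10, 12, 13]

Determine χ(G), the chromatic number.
χ(G) = 3

Clique number ω(G) = 2 (lower bound: χ ≥ ω).
Odd cycle [0, 12, 8, 10, 2, 13, 3] needs 3 colors (χ ≥ 3).
The coloring below uses 3 colors, so χ(G) = 3.
A valid 3-coloring: color 1: [10, 12, 13]; color 2: [2, 3, 8]; color 3: [0].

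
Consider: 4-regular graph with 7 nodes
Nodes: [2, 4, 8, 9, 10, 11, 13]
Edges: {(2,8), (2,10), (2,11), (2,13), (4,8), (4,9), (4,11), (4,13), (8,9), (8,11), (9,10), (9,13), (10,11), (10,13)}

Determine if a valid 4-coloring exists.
A valid 4-coloring: color 1: [9, 11]; color 2: [4, 10]; color 3: [8, 13]; color 4: [2].
(χ(G) = 4 ≤ 4.)

Yes, G is 4-colorable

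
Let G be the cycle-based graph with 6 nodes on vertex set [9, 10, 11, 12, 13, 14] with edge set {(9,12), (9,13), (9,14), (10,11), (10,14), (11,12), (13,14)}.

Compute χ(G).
χ(G) = 3

Clique number ω(G) = 3 (lower bound: χ ≥ ω).
The clique on [9, 13, 14] has size 3, forcing χ ≥ 3, and the coloring below uses 3 colors, so χ(G) = 3.
A valid 3-coloring: color 1: [11, 14]; color 2: [9, 10]; color 3: [12, 13].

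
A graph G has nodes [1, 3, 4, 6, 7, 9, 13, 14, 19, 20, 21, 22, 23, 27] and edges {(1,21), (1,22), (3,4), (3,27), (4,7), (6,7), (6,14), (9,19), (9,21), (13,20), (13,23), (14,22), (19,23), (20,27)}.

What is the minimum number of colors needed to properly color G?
χ(G) = 2

Clique number ω(G) = 2 (lower bound: χ ≥ ω).
The graph is bipartite (no odd cycle), so 2 colors suffice: χ(G) = 2.
A valid 2-coloring: color 1: [1, 3, 7, 9, 14, 20, 23]; color 2: [4, 6, 13, 19, 21, 22, 27].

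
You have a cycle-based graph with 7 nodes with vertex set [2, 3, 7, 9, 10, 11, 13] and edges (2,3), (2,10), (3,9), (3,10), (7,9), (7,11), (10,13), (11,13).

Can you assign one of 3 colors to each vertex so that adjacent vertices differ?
A valid 3-coloring: color 1: [3, 7, 13]; color 2: [9, 10, 11]; color 3: [2].
(χ(G) = 3 ≤ 3.)

Yes, G is 3-colorable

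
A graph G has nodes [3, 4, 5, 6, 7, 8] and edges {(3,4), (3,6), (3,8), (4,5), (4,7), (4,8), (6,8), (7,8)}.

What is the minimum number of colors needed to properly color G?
χ(G) = 3

Clique number ω(G) = 3 (lower bound: χ ≥ ω).
The clique on [3, 4, 8] has size 3, forcing χ ≥ 3, and the coloring below uses 3 colors, so χ(G) = 3.
A valid 3-coloring: color 1: [4, 6]; color 2: [5, 8]; color 3: [3, 7].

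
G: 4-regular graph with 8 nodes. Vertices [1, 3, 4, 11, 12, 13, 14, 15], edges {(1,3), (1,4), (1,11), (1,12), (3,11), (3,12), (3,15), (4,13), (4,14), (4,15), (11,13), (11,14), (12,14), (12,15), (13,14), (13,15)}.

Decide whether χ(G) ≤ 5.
Yes, G is 5-colorable

A valid 5-coloring: color 1: [4, 11, 12]; color 2: [1, 14, 15]; color 3: [3, 13].
(χ(G) = 3 ≤ 5.)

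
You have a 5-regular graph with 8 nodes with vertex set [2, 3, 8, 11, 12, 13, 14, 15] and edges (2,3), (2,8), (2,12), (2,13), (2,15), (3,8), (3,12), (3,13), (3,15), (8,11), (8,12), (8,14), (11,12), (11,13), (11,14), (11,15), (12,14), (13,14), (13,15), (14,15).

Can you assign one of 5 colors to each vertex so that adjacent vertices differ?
Yes, G is 5-colorable

A valid 5-coloring: color 1: [2, 11]; color 2: [3, 14]; color 3: [12, 13]; color 4: [8, 15].
(χ(G) = 4 ≤ 5.)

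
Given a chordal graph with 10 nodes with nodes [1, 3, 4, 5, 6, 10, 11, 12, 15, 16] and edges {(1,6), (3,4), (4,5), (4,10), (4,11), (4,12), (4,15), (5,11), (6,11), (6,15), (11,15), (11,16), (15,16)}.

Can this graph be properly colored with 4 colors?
Yes, G is 4-colorable

A valid 4-coloring: color 1: [4, 6, 16]; color 2: [1, 3, 10, 11, 12]; color 3: [5, 15].
(χ(G) = 3 ≤ 4.)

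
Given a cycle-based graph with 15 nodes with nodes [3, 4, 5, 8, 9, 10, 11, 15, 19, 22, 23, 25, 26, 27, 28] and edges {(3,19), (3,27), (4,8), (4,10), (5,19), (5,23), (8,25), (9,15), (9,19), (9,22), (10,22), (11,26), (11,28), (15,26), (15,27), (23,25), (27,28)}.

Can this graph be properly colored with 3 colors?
A valid 3-coloring: color 1: [4, 15, 19, 22, 25, 28]; color 2: [8, 9, 10, 11, 23, 27]; color 3: [3, 5, 26].
(χ(G) = 3 ≤ 3.)

Yes, G is 3-colorable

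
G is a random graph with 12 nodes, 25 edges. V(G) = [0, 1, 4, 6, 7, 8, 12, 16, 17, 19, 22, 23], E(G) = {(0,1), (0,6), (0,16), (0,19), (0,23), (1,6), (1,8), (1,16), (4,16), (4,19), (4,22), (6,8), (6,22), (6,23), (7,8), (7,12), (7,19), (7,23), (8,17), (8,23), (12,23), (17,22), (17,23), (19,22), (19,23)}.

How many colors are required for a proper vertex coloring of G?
Clique number ω(G) = 3 (lower bound: χ ≥ ω).
Odd cycle [0, 6, 8, 7, 19] needs 3 colors (χ ≥ 3).
Vertex 23 is adjacent to every vertex of [0, 6, 7, 8, 19], which already need 3 colors among themselves, so 23 needs a new color (χ ≥ 4).
The coloring below uses 4 colors, so χ(G) = 4.
A valid 4-coloring: color 1: [1, 4, 23]; color 2: [6, 12, 16, 17, 19]; color 3: [0, 8, 22]; color 4: [7].

χ(G) = 4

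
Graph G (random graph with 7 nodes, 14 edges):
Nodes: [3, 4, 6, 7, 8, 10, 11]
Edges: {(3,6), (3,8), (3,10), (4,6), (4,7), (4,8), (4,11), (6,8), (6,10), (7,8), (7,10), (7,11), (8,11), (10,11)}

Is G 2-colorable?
No, G is not 2-colorable

The clique on vertices [4, 7, 8, 11] has size 4 > 2, so it alone needs 4 colors.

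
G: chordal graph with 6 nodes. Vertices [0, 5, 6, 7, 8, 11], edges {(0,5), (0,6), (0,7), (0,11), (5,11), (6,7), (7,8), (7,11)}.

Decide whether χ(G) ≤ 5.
A valid 5-coloring: color 1: [5, 7]; color 2: [0, 8]; color 3: [6, 11].
(χ(G) = 3 ≤ 5.)

Yes, G is 5-colorable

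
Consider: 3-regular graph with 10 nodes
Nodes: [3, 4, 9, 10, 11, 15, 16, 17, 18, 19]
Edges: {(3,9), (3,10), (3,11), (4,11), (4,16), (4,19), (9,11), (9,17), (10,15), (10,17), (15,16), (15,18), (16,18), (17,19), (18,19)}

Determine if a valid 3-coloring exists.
Yes, G is 3-colorable

A valid 3-coloring: color 1: [10, 11, 16, 19]; color 2: [3, 4, 17, 18]; color 3: [9, 15].
(χ(G) = 3 ≤ 3.)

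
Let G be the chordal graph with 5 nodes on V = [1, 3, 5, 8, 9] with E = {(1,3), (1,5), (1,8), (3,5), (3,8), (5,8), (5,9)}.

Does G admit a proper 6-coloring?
A valid 6-coloring: color 1: [5]; color 2: [1, 9]; color 3: [3]; color 4: [8].
(χ(G) = 4 ≤ 6.)

Yes, G is 6-colorable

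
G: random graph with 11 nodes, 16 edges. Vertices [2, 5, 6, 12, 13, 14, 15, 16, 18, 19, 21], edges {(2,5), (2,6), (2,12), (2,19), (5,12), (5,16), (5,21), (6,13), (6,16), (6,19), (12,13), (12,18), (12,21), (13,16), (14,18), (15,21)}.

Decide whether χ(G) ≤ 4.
Yes, G is 4-colorable

A valid 4-coloring: color 1: [6, 12, 14, 15]; color 2: [5, 13, 18, 19]; color 3: [2, 16, 21].
(χ(G) = 3 ≤ 4.)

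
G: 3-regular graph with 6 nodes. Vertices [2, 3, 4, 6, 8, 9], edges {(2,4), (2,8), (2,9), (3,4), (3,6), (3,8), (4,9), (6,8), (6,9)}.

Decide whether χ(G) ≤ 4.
A valid 4-coloring: color 1: [8, 9]; color 2: [4, 6]; color 3: [2, 3].
(χ(G) = 3 ≤ 4.)

Yes, G is 4-colorable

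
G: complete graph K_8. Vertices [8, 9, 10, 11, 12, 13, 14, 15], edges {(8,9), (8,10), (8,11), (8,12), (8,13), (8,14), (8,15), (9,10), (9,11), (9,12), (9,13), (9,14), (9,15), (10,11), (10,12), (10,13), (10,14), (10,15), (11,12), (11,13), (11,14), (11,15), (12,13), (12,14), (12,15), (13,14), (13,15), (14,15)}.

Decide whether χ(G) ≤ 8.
Yes, G is 8-colorable

A valid 8-coloring: color 1: [12]; color 2: [8]; color 3: [11]; color 4: [10]; color 5: [15]; color 6: [13]; color 7: [9]; color 8: [14].
(χ(G) = 8 ≤ 8.)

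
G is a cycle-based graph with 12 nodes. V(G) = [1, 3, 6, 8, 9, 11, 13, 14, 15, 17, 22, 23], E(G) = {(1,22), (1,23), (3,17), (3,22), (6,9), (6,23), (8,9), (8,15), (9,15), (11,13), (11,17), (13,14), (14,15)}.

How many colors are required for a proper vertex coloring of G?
Clique number ω(G) = 3 (lower bound: χ ≥ ω).
The clique on [8, 9, 15] has size 3, forcing χ ≥ 3, and the coloring below uses 3 colors, so χ(G) = 3.
A valid 3-coloring: color 1: [6, 13, 15, 17, 22]; color 2: [3, 9, 11, 14, 23]; color 3: [1, 8].

χ(G) = 3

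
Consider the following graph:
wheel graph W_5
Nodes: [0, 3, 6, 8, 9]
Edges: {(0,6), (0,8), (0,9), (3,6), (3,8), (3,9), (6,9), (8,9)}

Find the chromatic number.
χ(G) = 3

Clique number ω(G) = 3 (lower bound: χ ≥ ω).
The clique on [0, 8, 9] has size 3, forcing χ ≥ 3, and the coloring below uses 3 colors, so χ(G) = 3.
A valid 3-coloring: color 1: [9]; color 2: [0, 3]; color 3: [6, 8].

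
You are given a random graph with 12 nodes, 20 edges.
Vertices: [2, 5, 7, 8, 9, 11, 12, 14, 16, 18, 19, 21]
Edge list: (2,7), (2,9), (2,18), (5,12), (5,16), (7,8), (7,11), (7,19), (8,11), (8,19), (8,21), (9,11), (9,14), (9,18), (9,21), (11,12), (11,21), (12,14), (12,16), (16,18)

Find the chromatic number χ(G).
Clique number ω(G) = 3 (lower bound: χ ≥ ω).
The clique on [5, 12, 16] has size 3, forcing χ ≥ 3, and the coloring below uses 3 colors, so χ(G) = 3.
A valid 3-coloring: color 1: [2, 11, 14, 16, 19]; color 2: [8, 9, 12]; color 3: [5, 7, 18, 21].

χ(G) = 3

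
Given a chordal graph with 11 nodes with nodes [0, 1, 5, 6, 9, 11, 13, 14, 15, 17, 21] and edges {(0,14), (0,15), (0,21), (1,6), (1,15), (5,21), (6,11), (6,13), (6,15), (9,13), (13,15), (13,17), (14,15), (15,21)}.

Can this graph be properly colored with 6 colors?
Yes, G is 6-colorable

A valid 6-coloring: color 1: [5, 9, 11, 15, 17]; color 2: [0, 6]; color 3: [1, 13, 14, 21].
(χ(G) = 3 ≤ 6.)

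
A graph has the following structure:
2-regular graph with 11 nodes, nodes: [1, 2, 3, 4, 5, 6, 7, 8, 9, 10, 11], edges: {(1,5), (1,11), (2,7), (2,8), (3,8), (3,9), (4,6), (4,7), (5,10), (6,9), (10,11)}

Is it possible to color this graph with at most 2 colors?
No, G is not 2-colorable

Odd cycle [9, 3, 8, 2, 7, 4, 6] needs 3 colors (χ ≥ 3).
Hence χ(G) ≥ 3 > 2, so no proper 2-coloring exists.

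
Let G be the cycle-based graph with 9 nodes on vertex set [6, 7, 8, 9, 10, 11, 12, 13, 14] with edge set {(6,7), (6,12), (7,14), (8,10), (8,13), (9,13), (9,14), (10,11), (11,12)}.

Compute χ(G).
Clique number ω(G) = 2 (lower bound: χ ≥ ω).
Odd cycle [10, 8, 13, 9, 14, 7, 6, 12, 11] needs 3 colors (χ ≥ 3).
The coloring below uses 3 colors, so χ(G) = 3.
A valid 3-coloring: color 1: [10, 12, 13, 14]; color 2: [7, 8, 9, 11]; color 3: [6].

χ(G) = 3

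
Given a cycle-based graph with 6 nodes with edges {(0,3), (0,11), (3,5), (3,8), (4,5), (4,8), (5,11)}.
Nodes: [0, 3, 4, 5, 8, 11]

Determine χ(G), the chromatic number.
χ(G) = 2

Clique number ω(G) = 2 (lower bound: χ ≥ ω).
The graph is bipartite (no odd cycle), so 2 colors suffice: χ(G) = 2.
A valid 2-coloring: color 1: [3, 4, 11]; color 2: [0, 5, 8].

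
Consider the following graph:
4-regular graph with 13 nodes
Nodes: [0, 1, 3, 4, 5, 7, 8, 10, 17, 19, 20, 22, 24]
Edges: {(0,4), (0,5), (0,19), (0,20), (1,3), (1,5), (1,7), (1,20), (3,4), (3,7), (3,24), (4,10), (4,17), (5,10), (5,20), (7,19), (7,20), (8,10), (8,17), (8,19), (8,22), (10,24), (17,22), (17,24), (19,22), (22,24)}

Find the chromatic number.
χ(G) = 3

Clique number ω(G) = 3 (lower bound: χ ≥ ω).
The clique on [0, 5, 20] has size 3, forcing χ ≥ 3, and the coloring below uses 3 colors, so χ(G) = 3.
A valid 3-coloring: color 1: [3, 10, 17, 19, 20]; color 2: [4, 5, 7, 8, 24]; color 3: [0, 1, 22].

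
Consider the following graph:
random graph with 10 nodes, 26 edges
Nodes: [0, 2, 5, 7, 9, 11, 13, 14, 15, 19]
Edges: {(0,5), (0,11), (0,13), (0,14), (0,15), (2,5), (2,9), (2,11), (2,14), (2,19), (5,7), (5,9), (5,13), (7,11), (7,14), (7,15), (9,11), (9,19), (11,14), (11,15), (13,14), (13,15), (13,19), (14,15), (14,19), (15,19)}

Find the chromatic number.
χ(G) = 5

Clique number ω(G) = 4 (lower bound: χ ≥ ω).
Suppose a proper 4-coloring c exists. The clique [0, 11, 14, 15] takes 4 distinct colors; by symmetry let c(0) = 1, c(11) = 2, c(14) = 3, c(15) = 4.
- Vertex 13: neighbors [0, 14, 15] already have colors [1, 3, 4] ⇒ c(13) = 2.
- Vertex 19: neighbors [13, 14, 15] already have colors [2, 3, 4] ⇒ c(19) = 1.
- Vertex 2: neighbors [19, 11, 14] already have colors [1, 2, 3] ⇒ c(2) = 4.
- Vertex 5: neighbors [0, 13, 2] already have colors [1, 2, 4] ⇒ c(5) = 3.
- Vertex 9: neighbors [19, 11, 5, 2] already have colors [1, 2, 3, 4] — all 4 colors blocked. Contradiction.
The forced assignments end in a contradiction, so G has no proper 4-coloring (χ ≥ 5).
The coloring below uses 5 colors, so χ(G) = 5.
A valid 5-coloring: color 1: [5, 14]; color 2: [11, 13]; color 3: [2, 15]; color 4: [0, 7, 19]; color 5: [9].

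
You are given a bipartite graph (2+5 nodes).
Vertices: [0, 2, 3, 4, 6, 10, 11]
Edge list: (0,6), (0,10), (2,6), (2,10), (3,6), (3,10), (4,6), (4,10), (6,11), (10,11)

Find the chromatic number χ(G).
χ(G) = 2

Clique number ω(G) = 2 (lower bound: χ ≥ ω).
The graph is bipartite (no odd cycle), so 2 colors suffice: χ(G) = 2.
A valid 2-coloring: color 1: [6, 10]; color 2: [0, 2, 3, 4, 11].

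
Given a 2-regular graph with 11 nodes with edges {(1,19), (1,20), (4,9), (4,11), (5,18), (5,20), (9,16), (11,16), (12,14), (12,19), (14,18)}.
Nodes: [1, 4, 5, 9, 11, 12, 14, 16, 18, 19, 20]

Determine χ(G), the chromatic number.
Clique number ω(G) = 2 (lower bound: χ ≥ ω).
Odd cycle [20, 1, 19, 12, 14, 18, 5] needs 3 colors (χ ≥ 3).
The coloring below uses 3 colors, so χ(G) = 3.
A valid 3-coloring: color 1: [4, 16, 18, 19, 20]; color 2: [1, 5, 9, 11, 14]; color 3: [12].

χ(G) = 3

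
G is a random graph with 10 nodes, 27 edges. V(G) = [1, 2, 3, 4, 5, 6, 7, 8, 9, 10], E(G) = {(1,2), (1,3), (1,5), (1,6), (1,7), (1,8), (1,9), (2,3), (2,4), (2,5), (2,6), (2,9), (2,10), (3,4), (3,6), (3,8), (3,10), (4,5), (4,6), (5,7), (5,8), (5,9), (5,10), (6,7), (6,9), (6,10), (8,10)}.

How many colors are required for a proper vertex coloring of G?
Clique number ω(G) = 4 (lower bound: χ ≥ ω).
The clique on [1, 2, 5, 9] has size 4, forcing χ ≥ 4, and the coloring below uses 4 colors, so χ(G) = 4.
A valid 4-coloring: color 1: [2, 7, 8]; color 2: [5, 6]; color 3: [1, 4, 10]; color 4: [3, 9].

χ(G) = 4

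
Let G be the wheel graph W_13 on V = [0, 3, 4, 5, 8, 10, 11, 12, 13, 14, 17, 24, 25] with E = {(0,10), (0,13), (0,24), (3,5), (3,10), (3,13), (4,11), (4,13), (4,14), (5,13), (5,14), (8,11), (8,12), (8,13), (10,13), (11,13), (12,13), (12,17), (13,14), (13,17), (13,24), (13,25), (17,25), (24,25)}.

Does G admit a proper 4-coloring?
A valid 4-coloring: color 1: [13]; color 2: [4, 5, 8, 10, 17, 24]; color 3: [0, 3, 11, 12, 14, 25].
(χ(G) = 3 ≤ 4.)

Yes, G is 4-colorable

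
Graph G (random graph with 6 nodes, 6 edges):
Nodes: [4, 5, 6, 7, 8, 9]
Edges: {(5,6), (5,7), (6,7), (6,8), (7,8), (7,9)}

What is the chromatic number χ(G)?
Clique number ω(G) = 3 (lower bound: χ ≥ ω).
The clique on [6, 7, 8] has size 3, forcing χ ≥ 3, and the coloring below uses 3 colors, so χ(G) = 3.
A valid 3-coloring: color 1: [4, 7]; color 2: [6, 9]; color 3: [5, 8].

χ(G) = 3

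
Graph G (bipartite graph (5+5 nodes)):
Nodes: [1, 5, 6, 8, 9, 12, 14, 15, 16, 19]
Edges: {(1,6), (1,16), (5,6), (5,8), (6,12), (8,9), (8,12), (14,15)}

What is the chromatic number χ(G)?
χ(G) = 2

Clique number ω(G) = 2 (lower bound: χ ≥ ω).
The graph is bipartite (no odd cycle), so 2 colors suffice: χ(G) = 2.
A valid 2-coloring: color 1: [6, 8, 15, 16, 19]; color 2: [1, 5, 9, 12, 14].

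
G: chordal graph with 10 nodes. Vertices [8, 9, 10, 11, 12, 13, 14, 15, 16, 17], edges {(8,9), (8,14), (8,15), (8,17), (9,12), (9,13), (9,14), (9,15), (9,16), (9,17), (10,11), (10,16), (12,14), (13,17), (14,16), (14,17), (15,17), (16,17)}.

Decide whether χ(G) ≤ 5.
A valid 5-coloring: color 1: [9, 10]; color 2: [11, 12, 17]; color 3: [13, 14, 15]; color 4: [8, 16].
(χ(G) = 4 ≤ 5.)

Yes, G is 5-colorable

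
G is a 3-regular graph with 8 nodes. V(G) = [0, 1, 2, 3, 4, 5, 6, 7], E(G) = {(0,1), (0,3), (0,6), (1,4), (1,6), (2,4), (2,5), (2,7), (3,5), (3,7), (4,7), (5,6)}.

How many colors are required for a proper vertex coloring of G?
Clique number ω(G) = 3 (lower bound: χ ≥ ω).
The clique on [0, 1, 6] has size 3, forcing χ ≥ 3, and the coloring below uses 3 colors, so χ(G) = 3.
A valid 3-coloring: color 1: [0, 4, 5]; color 2: [6, 7]; color 3: [1, 2, 3].

χ(G) = 3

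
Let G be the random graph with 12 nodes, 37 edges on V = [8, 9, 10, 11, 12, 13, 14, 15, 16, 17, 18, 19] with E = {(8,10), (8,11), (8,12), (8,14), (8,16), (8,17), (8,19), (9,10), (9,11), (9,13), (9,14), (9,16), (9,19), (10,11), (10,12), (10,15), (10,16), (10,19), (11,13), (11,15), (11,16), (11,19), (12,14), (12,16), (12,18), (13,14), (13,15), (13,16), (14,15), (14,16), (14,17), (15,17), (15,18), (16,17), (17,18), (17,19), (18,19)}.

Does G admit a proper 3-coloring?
The clique on vertices [8, 14, 16, 17] has size 4 > 3, so it alone needs 4 colors.

No, G is not 3-colorable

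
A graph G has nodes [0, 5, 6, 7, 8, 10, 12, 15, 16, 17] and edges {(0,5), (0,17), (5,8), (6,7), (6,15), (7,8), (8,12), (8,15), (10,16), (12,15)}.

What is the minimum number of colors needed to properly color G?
Clique number ω(G) = 3 (lower bound: χ ≥ ω).
The clique on [8, 12, 15] has size 3, forcing χ ≥ 3, and the coloring below uses 3 colors, so χ(G) = 3.
A valid 3-coloring: color 1: [0, 6, 8, 16]; color 2: [5, 7, 10, 15, 17]; color 3: [12].

χ(G) = 3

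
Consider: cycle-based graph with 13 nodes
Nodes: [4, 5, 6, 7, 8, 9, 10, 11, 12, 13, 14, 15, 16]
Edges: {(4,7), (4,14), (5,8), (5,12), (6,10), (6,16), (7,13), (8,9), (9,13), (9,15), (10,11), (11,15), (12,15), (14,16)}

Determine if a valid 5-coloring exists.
Yes, G is 5-colorable

A valid 5-coloring: color 1: [4, 8, 10, 13, 15, 16]; color 2: [5, 6, 7, 9, 11, 14]; color 3: [12].
(χ(G) = 3 ≤ 5.)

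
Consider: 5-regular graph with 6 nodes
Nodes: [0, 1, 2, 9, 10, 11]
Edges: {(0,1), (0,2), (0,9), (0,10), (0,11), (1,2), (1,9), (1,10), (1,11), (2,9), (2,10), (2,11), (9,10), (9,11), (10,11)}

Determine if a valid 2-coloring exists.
The clique on vertices [0, 1, 2, 9, 10, 11] has size 6 > 2, so it alone needs 6 colors.

No, G is not 2-colorable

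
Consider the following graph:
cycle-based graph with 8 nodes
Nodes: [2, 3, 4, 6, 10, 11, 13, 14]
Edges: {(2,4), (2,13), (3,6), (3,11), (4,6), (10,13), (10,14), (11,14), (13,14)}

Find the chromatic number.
Clique number ω(G) = 3 (lower bound: χ ≥ ω).
The clique on [10, 13, 14] has size 3, forcing χ ≥ 3, and the coloring below uses 3 colors, so χ(G) = 3.
A valid 3-coloring: color 1: [2, 3, 14]; color 2: [4, 11, 13]; color 3: [6, 10].

χ(G) = 3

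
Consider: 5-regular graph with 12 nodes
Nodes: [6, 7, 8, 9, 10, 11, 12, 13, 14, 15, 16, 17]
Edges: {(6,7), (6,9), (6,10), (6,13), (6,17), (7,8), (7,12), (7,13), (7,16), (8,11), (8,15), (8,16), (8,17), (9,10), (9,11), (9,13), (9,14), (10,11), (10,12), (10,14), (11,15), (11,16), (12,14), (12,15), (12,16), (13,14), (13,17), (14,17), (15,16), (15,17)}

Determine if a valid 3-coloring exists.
No, G is not 3-colorable

The clique on vertices [8, 11, 15, 16] has size 4 > 3, so it alone needs 4 colors.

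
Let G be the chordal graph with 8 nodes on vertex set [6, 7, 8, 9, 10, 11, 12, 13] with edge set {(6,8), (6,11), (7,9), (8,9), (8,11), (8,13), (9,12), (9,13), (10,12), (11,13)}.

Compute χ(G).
Clique number ω(G) = 3 (lower bound: χ ≥ ω).
The clique on [8, 9, 13] has size 3, forcing χ ≥ 3, and the coloring below uses 3 colors, so χ(G) = 3.
A valid 3-coloring: color 1: [7, 8, 12]; color 2: [9, 10, 11]; color 3: [6, 13].

χ(G) = 3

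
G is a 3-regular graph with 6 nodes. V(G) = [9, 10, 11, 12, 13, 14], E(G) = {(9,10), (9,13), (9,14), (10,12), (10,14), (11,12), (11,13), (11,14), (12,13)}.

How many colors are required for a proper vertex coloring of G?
Clique number ω(G) = 3 (lower bound: χ ≥ ω).
The clique on [9, 10, 14] has size 3, forcing χ ≥ 3, and the coloring below uses 3 colors, so χ(G) = 3.
A valid 3-coloring: color 1: [13, 14]; color 2: [9, 12]; color 3: [10, 11].

χ(G) = 3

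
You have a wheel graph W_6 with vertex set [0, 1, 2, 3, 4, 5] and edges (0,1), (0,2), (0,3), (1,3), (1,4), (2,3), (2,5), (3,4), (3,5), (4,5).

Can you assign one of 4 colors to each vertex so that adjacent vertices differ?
A valid 4-coloring: color 1: [3]; color 2: [1, 2]; color 3: [0, 5]; color 4: [4].
(χ(G) = 4 ≤ 4.)

Yes, G is 4-colorable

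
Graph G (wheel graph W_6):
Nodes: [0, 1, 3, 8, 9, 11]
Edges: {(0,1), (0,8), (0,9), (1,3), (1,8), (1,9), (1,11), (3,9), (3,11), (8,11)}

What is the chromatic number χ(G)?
Clique number ω(G) = 3 (lower bound: χ ≥ ω).
Odd cycle [3, 11, 8, 0, 9] needs 3 colors (χ ≥ 3).
Vertex 1 is adjacent to every vertex of [0, 3, 8, 9, 11], which already need 3 colors among themselves, so 1 needs a new color (χ ≥ 4).
The coloring below uses 4 colors, so χ(G) = 4.
A valid 4-coloring: color 1: [1]; color 2: [0, 3]; color 3: [9, 11]; color 4: [8].

χ(G) = 4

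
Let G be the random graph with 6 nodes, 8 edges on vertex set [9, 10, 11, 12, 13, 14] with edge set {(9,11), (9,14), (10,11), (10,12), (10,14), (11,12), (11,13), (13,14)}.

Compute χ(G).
χ(G) = 3

Clique number ω(G) = 3 (lower bound: χ ≥ ω).
The clique on [10, 11, 12] has size 3, forcing χ ≥ 3, and the coloring below uses 3 colors, so χ(G) = 3.
A valid 3-coloring: color 1: [11, 14]; color 2: [9, 10, 13]; color 3: [12].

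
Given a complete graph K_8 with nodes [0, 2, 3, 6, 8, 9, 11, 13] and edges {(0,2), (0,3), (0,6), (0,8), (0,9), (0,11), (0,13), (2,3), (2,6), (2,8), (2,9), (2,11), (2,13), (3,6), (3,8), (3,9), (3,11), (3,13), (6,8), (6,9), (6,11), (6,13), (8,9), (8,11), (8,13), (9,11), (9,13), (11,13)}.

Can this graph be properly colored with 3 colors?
No, G is not 3-colorable

The clique on vertices [0, 2, 3, 6, 8, 9, 11, 13] has size 8 > 3, so it alone needs 8 colors.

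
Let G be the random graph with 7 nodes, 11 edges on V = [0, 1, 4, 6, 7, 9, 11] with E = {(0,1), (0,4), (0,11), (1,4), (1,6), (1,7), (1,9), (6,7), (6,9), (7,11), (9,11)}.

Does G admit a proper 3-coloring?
Yes, G is 3-colorable

A valid 3-coloring: color 1: [1, 11]; color 2: [0, 6]; color 3: [4, 7, 9].
(χ(G) = 3 ≤ 3.)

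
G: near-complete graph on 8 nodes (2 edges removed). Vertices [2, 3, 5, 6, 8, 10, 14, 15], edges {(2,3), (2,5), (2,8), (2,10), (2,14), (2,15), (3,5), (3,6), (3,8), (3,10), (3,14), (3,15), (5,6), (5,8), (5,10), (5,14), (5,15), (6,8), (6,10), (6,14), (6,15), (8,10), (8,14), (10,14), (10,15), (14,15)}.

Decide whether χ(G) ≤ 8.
A valid 8-coloring: color 1: [10]; color 2: [3]; color 3: [5]; color 4: [14]; color 5: [2, 6]; color 6: [8, 15].
(χ(G) = 6 ≤ 8.)

Yes, G is 8-colorable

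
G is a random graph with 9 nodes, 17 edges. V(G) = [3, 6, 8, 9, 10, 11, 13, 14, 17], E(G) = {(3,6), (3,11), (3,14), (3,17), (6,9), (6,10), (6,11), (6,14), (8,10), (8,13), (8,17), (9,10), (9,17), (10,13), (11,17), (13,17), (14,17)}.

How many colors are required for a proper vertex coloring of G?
χ(G) = 4

Clique number ω(G) = 3 (lower bound: χ ≥ ω).
Suppose a proper 3-coloring c exists. The clique [3, 6, 11] takes 3 distinct colors; by symmetry let c(3) = 1, c(6) = 2, c(11) = 3.
- Vertex 17: neighbors [3, 11] already have colors [1, 3] ⇒ c(17) = 2.
- Vertex 14: neighbors [3, 6] already have colors [1, 2] ⇒ c(14) = 3.
- Vertex 10: neighbors [6] already have colors [2]; try each remaining color.
- Case c(10) = 1:
  - Vertex 8: neighbors [10, 17] already have colors [1, 2] ⇒ c(8) = 3.
  - Vertex 13: neighbors [10, 17, 8] already have colors [1, 2, 3] — all 3 colors blocked. Contradiction.
- Case c(10) = 3:
  - Vertex 8: neighbors [17, 10] already have colors [2, 3] ⇒ c(8) = 1.
  - Vertex 13: neighbors [8, 17, 10] already have colors [1, 2, 3] — all 3 colors blocked. Contradiction.
Every case ends in a contradiction, so G has no proper 3-coloring (χ ≥ 4).
The coloring below uses 4 colors, so χ(G) = 4.
A valid 4-coloring: color 1: [6, 17]; color 2: [3, 10]; color 3: [8, 9, 11, 14]; color 4: [13].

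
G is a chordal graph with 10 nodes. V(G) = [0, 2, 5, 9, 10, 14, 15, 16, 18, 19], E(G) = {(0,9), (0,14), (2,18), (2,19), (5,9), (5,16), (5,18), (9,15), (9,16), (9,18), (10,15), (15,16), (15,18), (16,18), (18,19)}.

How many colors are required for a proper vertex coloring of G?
Clique number ω(G) = 4 (lower bound: χ ≥ ω).
The clique on [5, 9, 16, 18] has size 4, forcing χ ≥ 4, and the coloring below uses 4 colors, so χ(G) = 4.
A valid 4-coloring: color 1: [0, 10, 18]; color 2: [2, 9, 14]; color 3: [5, 15, 19]; color 4: [16].

χ(G) = 4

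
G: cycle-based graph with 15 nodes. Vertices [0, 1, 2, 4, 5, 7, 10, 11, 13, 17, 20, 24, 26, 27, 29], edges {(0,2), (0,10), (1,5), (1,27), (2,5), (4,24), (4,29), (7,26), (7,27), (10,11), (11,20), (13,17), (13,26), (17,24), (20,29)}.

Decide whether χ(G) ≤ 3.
Yes, G is 3-colorable

A valid 3-coloring: color 1: [0, 1, 7, 11, 13, 24, 29]; color 2: [4, 5, 10, 17, 20, 26, 27]; color 3: [2].
(χ(G) = 3 ≤ 3.)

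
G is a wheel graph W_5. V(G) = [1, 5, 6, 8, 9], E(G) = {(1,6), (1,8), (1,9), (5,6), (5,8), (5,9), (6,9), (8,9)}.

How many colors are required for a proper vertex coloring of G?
Clique number ω(G) = 3 (lower bound: χ ≥ ω).
The clique on [1, 8, 9] has size 3, forcing χ ≥ 3, and the coloring below uses 3 colors, so χ(G) = 3.
A valid 3-coloring: color 1: [9]; color 2: [6, 8]; color 3: [1, 5].

χ(G) = 3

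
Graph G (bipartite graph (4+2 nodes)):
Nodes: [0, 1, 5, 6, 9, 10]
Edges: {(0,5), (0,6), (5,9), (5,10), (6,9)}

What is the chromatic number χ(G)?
Clique number ω(G) = 2 (lower bound: χ ≥ ω).
The graph is bipartite (no odd cycle), so 2 colors suffice: χ(G) = 2.
A valid 2-coloring: color 1: [1, 5, 6]; color 2: [0, 9, 10].

χ(G) = 2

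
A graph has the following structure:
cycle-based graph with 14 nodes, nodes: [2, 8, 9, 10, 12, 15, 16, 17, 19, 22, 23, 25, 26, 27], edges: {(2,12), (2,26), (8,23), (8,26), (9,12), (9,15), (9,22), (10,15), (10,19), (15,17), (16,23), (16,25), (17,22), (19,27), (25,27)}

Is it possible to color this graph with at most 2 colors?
Yes, G is 2-colorable

A valid 2-coloring: color 1: [2, 8, 9, 10, 16, 17, 27]; color 2: [12, 15, 19, 22, 23, 25, 26].
(χ(G) = 2 ≤ 2.)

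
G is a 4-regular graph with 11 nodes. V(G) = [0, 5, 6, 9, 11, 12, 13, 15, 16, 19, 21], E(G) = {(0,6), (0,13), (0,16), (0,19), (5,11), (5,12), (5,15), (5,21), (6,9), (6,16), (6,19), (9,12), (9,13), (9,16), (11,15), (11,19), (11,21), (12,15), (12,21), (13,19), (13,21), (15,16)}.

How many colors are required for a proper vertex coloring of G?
χ(G) = 3

Clique number ω(G) = 3 (lower bound: χ ≥ ω).
The clique on [0, 6, 16] has size 3, forcing χ ≥ 3, and the coloring below uses 3 colors, so χ(G) = 3.
A valid 3-coloring: color 1: [5, 16, 19]; color 2: [0, 9, 15, 21]; color 3: [6, 11, 12, 13].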